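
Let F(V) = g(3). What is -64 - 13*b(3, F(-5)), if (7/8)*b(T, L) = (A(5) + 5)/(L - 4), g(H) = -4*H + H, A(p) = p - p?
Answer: -408/7 ≈ -58.286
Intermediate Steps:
A(p) = 0
g(H) = -3*H
F(V) = -9 (F(V) = -3*3 = -9)
b(T, L) = 40/(7*(-4 + L)) (b(T, L) = 8*((0 + 5)/(L - 4))/7 = 8*(5/(-4 + L))/7 = 40/(7*(-4 + L)))
-64 - 13*b(3, F(-5)) = -64 - 520/(7*(-4 - 9)) = -64 - 520/(7*(-13)) = -64 - 520*(-1)/(7*13) = -64 - 13*(-40/91) = -64 + 40/7 = -408/7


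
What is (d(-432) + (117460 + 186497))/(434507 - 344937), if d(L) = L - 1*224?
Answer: 303301/89570 ≈ 3.3862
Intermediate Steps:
d(L) = -224 + L (d(L) = L - 224 = -224 + L)
(d(-432) + (117460 + 186497))/(434507 - 344937) = ((-224 - 432) + (117460 + 186497))/(434507 - 344937) = (-656 + 303957)/89570 = 303301*(1/89570) = 303301/89570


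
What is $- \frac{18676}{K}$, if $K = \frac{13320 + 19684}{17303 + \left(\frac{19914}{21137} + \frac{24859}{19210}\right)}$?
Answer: $- \frac{1426409694003399}{145663071490} \approx -9792.5$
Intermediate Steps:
$K = \frac{13401002577080}{7026648738933}$ ($K = \frac{33004}{17303 + \left(19914 \cdot \frac{1}{21137} + 24859 \cdot \frac{1}{19210}\right)} = \frac{33004}{17303 + \left(\frac{19914}{21137} + \frac{24859}{19210}\right)} = \frac{33004}{17303 + \frac{907992623}{406041770}} = \frac{33004}{\frac{7026648738933}{406041770}} = 33004 \cdot \frac{406041770}{7026648738933} = \frac{13401002577080}{7026648738933} \approx 1.9072$)
$- \frac{18676}{K} = - \frac{18676}{\frac{13401002577080}{7026648738933}} = \left(-18676\right) \frac{7026648738933}{13401002577080} = - \frac{1426409694003399}{145663071490}$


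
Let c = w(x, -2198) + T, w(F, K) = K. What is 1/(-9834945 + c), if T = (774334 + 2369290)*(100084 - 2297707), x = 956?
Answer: -1/6908510242895 ≈ -1.4475e-13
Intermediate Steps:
T = -6908500405752 (T = 3143624*(-2197623) = -6908500405752)
c = -6908500407950 (c = -2198 - 6908500405752 = -6908500407950)
1/(-9834945 + c) = 1/(-9834945 - 6908500407950) = 1/(-6908510242895) = -1/6908510242895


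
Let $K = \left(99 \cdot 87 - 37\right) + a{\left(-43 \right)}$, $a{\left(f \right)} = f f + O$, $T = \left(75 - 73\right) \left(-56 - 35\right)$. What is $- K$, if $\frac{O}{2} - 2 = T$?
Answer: $-10065$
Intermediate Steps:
$T = -182$ ($T = 2 \left(-91\right) = -182$)
$O = -360$ ($O = 4 + 2 \left(-182\right) = 4 - 364 = -360$)
$a{\left(f \right)} = -360 + f^{2}$ ($a{\left(f \right)} = f f - 360 = f^{2} - 360 = -360 + f^{2}$)
$K = 10065$ ($K = \left(99 \cdot 87 - 37\right) - \left(360 - \left(-43\right)^{2}\right) = \left(8613 - 37\right) + \left(-360 + 1849\right) = 8576 + 1489 = 10065$)
$- K = \left(-1\right) 10065 = -10065$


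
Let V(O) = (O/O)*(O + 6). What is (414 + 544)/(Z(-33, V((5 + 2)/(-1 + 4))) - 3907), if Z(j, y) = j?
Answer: -479/1970 ≈ -0.24315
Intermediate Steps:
V(O) = 6 + O (V(O) = 1*(6 + O) = 6 + O)
(414 + 544)/(Z(-33, V((5 + 2)/(-1 + 4))) - 3907) = (414 + 544)/(-33 - 3907) = 958/(-3940) = 958*(-1/3940) = -479/1970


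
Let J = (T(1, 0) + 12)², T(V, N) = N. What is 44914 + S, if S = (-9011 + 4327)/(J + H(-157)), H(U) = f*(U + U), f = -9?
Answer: 66694948/1485 ≈ 44912.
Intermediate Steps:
H(U) = -18*U (H(U) = -9*(U + U) = -18*U)
J = 144 (J = (0 + 12)² = 12² = 144)
S = -2342/1485 (S = (-9011 + 4327)/(144 - 18*(-157)) = -4684/(144 + 2826) = -4684/2970 = -4684*1/2970 = -2342/1485 ≈ -1.5771)
44914 + S = 44914 - 2342/1485 = 66694948/1485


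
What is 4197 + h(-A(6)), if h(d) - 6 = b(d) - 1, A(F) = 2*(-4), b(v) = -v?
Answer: 4194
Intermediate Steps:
A(F) = -8
h(d) = 5 - d (h(d) = 6 + (-d - 1) = 6 + (-1 - d) = 5 - d)
4197 + h(-A(6)) = 4197 + (5 - (-1)*(-8)) = 4197 + (5 - 1*8) = 4197 + (5 - 8) = 4197 - 3 = 4194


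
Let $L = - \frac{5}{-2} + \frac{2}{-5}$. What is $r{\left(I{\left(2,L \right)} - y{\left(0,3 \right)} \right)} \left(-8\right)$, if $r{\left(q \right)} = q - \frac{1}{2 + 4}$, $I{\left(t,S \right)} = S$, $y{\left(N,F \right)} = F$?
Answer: $\frac{128}{15} \approx 8.5333$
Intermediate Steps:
$L = \frac{21}{10}$ ($L = \left(-5\right) \left(- \frac{1}{2}\right) + 2 \left(- \frac{1}{5}\right) = \frac{5}{2} - \frac{2}{5} = \frac{21}{10} \approx 2.1$)
$r{\left(q \right)} = - \frac{1}{6} + q$ ($r{\left(q \right)} = q - \frac{1}{6} = - \frac{1}{6} + q$)
$r{\left(I{\left(2,L \right)} - y{\left(0,3 \right)} \right)} \left(-8\right) = \left(- \frac{1}{6} + \left(\frac{21}{10} - 3\right)\right) \left(-8\right) = \left(- \frac{1}{6} - \frac{9}{10}\right) \left(-8\right) = \left(- \frac{16}{15}\right) \left(-8\right) = \frac{128}{15}$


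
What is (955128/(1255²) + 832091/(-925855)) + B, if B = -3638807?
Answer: -1061254341609368492/291648954275 ≈ -3.6388e+6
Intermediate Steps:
(955128/(1255²) + 832091/(-925855)) + B = (955128/(1255²) + 832091/(-925855)) - 3638807 = (955128/1575025 + 832091*(-1/925855)) - 3638807 = (955128*(1/1575025) - 832091/925855) - 3638807 = (955128/1575025 - 832091/925855) - 3638807 = -85250818567/291648954275 - 3638807 = -1061254341609368492/291648954275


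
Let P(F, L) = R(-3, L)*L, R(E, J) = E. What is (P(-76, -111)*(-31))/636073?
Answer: -10323/636073 ≈ -0.016229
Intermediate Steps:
P(F, L) = -3*L
(P(-76, -111)*(-31))/636073 = (-3*(-111)*(-31))/636073 = (333*(-31))*(1/636073) = -10323*1/636073 = -10323/636073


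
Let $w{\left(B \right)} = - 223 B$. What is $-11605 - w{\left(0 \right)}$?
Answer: $-11605$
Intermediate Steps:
$-11605 - w{\left(0 \right)} = -11605 - \left(-223\right) 0 = -11605 - 0 = -11605 + 0 = -11605$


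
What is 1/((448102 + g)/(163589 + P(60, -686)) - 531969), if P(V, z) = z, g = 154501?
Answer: -162903/86658743404 ≈ -1.8798e-6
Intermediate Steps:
1/((448102 + g)/(163589 + P(60, -686)) - 531969) = 1/((448102 + 154501)/(163589 - 686) - 531969) = 1/(602603/162903 - 531969) = 1/(-86658743404/162903) = -162903/86658743404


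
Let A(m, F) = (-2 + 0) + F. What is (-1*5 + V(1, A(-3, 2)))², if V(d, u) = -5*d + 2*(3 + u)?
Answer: 16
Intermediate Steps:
A(m, F) = -2 + F
V(d, u) = 6 - 5*d + 2*u (V(d, u) = -5*d + (6 + 2*u) = 6 - 5*d + 2*u)
(-1*5 + V(1, A(-3, 2)))² = (-1*5 + (6 - 5*1 + 2*(-2 + 2)))² = (-5 + (6 - 5 + 2*0))² = (-5 + (6 - 5 + 0))² = (-5 + 1)² = (-4)² = 16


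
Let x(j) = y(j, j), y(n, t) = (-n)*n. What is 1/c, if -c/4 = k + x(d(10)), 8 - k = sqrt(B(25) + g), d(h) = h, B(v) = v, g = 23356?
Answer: -23/14917 + sqrt(23381)/59668 ≈ 0.0010208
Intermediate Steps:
y(n, t) = -n**2
x(j) = -j**2
k = 8 - sqrt(23381) (k = 8 - sqrt(25 + 23356) = 8 - sqrt(23381) ≈ -144.91)
c = 368 + 4*sqrt(23381) (c = -4*((8 - sqrt(23381)) - 1*10**2) = -4*((8 - sqrt(23381)) - 1*100) = -4*((8 - sqrt(23381)) - 100) = -4*(-92 - sqrt(23381)) = 368 + 4*sqrt(23381) ≈ 979.63)
1/c = 1/(368 + 4*sqrt(23381))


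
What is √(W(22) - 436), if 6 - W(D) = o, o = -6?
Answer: 2*I*√106 ≈ 20.591*I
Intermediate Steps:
W(D) = 12 (W(D) = 6 - 1*(-6) = 6 + 6 = 12)
√(W(22) - 436) = √(12 - 436) = √(-424) = 2*I*√106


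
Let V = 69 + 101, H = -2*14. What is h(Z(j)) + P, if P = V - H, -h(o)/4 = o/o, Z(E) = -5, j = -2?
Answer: 194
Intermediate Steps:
H = -28
h(o) = -4 (h(o) = -4*o/o = -4*1 = -4)
V = 170
P = 198 (P = 170 - 1*(-28) = 170 + 28 = 198)
h(Z(j)) + P = -4 + 198 = 194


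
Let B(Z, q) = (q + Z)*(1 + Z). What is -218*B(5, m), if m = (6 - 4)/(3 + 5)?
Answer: -6867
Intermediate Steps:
m = 1/4 (m = 2/8 = 2*(1/8) = 1/4 ≈ 0.25000)
B(Z, q) = (1 + Z)*(Z + q) (B(Z, q) = (Z + q)*(1 + Z) = (1 + Z)*(Z + q))
-218*B(5, m) = -218*(5 + 1/4 + 5**2 + 5*(1/4)) = -218*(5 + 1/4 + 25 + 5/4) = -218*63/2 = -6867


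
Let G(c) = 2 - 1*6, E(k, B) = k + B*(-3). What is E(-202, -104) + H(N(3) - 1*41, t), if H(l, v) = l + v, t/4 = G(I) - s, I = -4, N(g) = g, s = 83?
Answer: -276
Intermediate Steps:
E(k, B) = k - 3*B
G(c) = -4 (G(c) = 2 - 6 = -4)
t = -348 (t = 4*(-4 - 1*83) = 4*(-4 - 83) = 4*(-87) = -348)
E(-202, -104) + H(N(3) - 1*41, t) = (-202 - 3*(-104)) + ((3 - 1*41) - 348) = (-202 + 312) + ((3 - 41) - 348) = 110 + (-38 - 348) = 110 - 386 = -276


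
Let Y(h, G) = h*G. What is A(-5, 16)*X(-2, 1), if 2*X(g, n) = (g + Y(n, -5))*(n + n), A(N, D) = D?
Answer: -112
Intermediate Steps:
Y(h, G) = G*h
X(g, n) = n*(g - 5*n) (X(g, n) = ((g - 5*n)*(n + n))/2 = ((g - 5*n)*(2*n))/2 = (2*n*(g - 5*n))/2 = n*(g - 5*n))
A(-5, 16)*X(-2, 1) = 16*(1*(-2 - 5*1)) = 16*(1*(-2 - 5)) = 16*(1*(-7)) = 16*(-7) = -112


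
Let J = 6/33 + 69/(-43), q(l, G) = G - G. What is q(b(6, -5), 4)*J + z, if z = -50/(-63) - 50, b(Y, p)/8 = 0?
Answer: -3100/63 ≈ -49.206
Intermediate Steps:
b(Y, p) = 0 (b(Y, p) = 8*0 = 0)
q(l, G) = 0
z = -3100/63 (z = -50*(-1/63) - 50 = 50/63 - 50 = -3100/63 ≈ -49.206)
J = -673/473 (J = 6*(1/33) + 69*(-1/43) = 2/11 - 69/43 = -673/473 ≈ -1.4228)
q(b(6, -5), 4)*J + z = 0*(-673/473) - 3100/63 = 0 - 3100/63 = -3100/63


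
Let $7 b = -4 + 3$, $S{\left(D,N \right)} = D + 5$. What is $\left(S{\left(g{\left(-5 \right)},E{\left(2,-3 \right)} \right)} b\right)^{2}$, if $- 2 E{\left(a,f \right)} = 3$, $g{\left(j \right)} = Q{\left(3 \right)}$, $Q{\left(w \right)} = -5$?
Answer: $0$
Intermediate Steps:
$g{\left(j \right)} = -5$
$E{\left(a,f \right)} = - \frac{3}{2}$ ($E{\left(a,f \right)} = \left(- \frac{1}{2}\right) 3 = - \frac{3}{2}$)
$S{\left(D,N \right)} = 5 + D$
$b = - \frac{1}{7}$ ($b = \frac{-4 + 3}{7} = \frac{1}{7} \left(-1\right) = - \frac{1}{7} \approx -0.14286$)
$\left(S{\left(g{\left(-5 \right)},E{\left(2,-3 \right)} \right)} b\right)^{2} = \left(\left(5 - 5\right) \left(- \frac{1}{7}\right)\right)^{2} = \left(0 \left(- \frac{1}{7}\right)\right)^{2} = 0^{2} = 0$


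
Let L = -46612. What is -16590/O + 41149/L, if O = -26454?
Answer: -52543761/205512308 ≈ -0.25567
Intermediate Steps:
-16590/O + 41149/L = -16590/(-26454) + 41149/(-46612) = -16590*(-1/26454) + 41149*(-1/46612) = 2765/4409 - 41149/46612 = -52543761/205512308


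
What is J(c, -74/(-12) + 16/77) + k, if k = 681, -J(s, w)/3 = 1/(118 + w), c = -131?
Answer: 39129555/57461 ≈ 680.98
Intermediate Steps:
J(s, w) = -3/(118 + w)
J(c, -74/(-12) + 16/77) + k = -3/(118 + (-74/(-12) + 16/77)) + 681 = -3/(118 + (-74*(-1/12) + 16*(1/77))) + 681 = -3/(118 + (37/6 + 16/77)) + 681 = -3/(118 + 2945/462) + 681 = -3/57461/462 + 681 = -3*462/57461 + 681 = -1386/57461 + 681 = 39129555/57461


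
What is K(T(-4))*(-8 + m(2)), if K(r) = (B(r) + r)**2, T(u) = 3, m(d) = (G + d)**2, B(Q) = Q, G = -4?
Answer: -144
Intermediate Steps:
m(d) = (-4 + d)**2
K(r) = 4*r**2 (K(r) = (r + r)**2 = (2*r)**2 = 4*r**2)
K(T(-4))*(-8 + m(2)) = (4*3**2)*(-8 + (-4 + 2)**2) = (4*9)*(-8 + (-2)**2) = 36*(-8 + 4) = 36*(-4) = -144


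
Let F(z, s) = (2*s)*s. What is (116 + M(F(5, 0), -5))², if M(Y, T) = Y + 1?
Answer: 13689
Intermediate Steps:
F(z, s) = 2*s²
M(Y, T) = 1 + Y
(116 + M(F(5, 0), -5))² = (116 + (1 + 2*0²))² = (116 + (1 + 2*0))² = (116 + (1 + 0))² = (116 + 1)² = 117² = 13689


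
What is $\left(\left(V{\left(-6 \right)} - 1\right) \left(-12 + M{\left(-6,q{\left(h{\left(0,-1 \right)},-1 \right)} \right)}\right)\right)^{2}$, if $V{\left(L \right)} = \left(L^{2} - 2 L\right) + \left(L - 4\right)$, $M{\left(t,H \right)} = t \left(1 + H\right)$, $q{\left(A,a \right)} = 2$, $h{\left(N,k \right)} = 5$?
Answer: $1232100$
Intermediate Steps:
$V{\left(L \right)} = -4 + L^{2} - L$ ($V{\left(L \right)} = \left(L^{2} - 2 L\right) + \left(-4 + L\right) = -4 + L^{2} - L$)
$\left(\left(V{\left(-6 \right)} - 1\right) \left(-12 + M{\left(-6,q{\left(h{\left(0,-1 \right)},-1 \right)} \right)}\right)\right)^{2} = \left(\left(\left(-4 + \left(-6\right)^{2} - -6\right) - 1\right) \left(-12 - 6 \left(1 + 2\right)\right)\right)^{2} = \left(\left(\left(-4 + 36 + 6\right) - 1\right) \left(-12 - 18\right)\right)^{2} = \left(\left(38 - 1\right) \left(-12 - 18\right)\right)^{2} = \left(37 \left(-30\right)\right)^{2} = \left(-1110\right)^{2} = 1232100$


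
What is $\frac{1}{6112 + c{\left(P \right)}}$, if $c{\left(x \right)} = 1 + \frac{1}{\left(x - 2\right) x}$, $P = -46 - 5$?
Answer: $\frac{2703}{16523440} \approx 0.00016359$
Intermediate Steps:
$P = -51$ ($P = -46 - 5 = -51$)
$c{\left(x \right)} = 1 + \frac{1}{x \left(-2 + x\right)}$ ($c{\left(x \right)} = 1 + \frac{1}{\left(-2 + x\right) x} = 1 + \frac{1}{x \left(-2 + x\right)}$)
$\frac{1}{6112 + c{\left(P \right)}} = \frac{1}{6112 + \frac{1 + \left(-51\right)^{2} - -102}{\left(-51\right) \left(-2 - 51\right)}} = \frac{1}{6112 - \frac{1 + 2601 + 102}{51 \left(-53\right)}} = \frac{1}{6112 - \left(- \frac{1}{2703}\right) 2704} = \frac{1}{6112 + \frac{2704}{2703}} = \frac{1}{\frac{16523440}{2703}} = \frac{2703}{16523440}$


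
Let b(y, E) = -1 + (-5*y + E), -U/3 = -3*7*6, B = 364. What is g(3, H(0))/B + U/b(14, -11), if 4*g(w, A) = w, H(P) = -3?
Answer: -275061/59696 ≈ -4.6077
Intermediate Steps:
g(w, A) = w/4
U = 378 (U = -3*(-3*7)*6 = -(-63)*6 = -3*(-126) = 378)
b(y, E) = -1 + E - 5*y (b(y, E) = -1 + (E - 5*y) = -1 + E - 5*y)
g(3, H(0))/B + U/b(14, -11) = ((1/4)*3)/364 + 378/(-1 - 11 - 5*14) = (3/4)*(1/364) + 378/(-1 - 11 - 70) = 3/1456 + 378/(-82) = 3/1456 + 378*(-1/82) = 3/1456 - 189/41 = -275061/59696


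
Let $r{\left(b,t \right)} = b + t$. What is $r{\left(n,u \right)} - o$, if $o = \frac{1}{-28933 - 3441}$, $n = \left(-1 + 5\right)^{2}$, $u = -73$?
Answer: $- \frac{1845317}{32374} \approx -57.0$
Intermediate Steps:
$n = 16$ ($n = 4^{2} = 16$)
$o = - \frac{1}{32374}$ ($o = \frac{1}{-32374} = - \frac{1}{32374} \approx -3.0889 \cdot 10^{-5}$)
$r{\left(n,u \right)} - o = \left(16 - 73\right) - - \frac{1}{32374} = -57 + \frac{1}{32374} = - \frac{1845317}{32374}$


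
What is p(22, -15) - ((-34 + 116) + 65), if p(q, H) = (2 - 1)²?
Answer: -146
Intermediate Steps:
p(q, H) = 1 (p(q, H) = 1² = 1)
p(22, -15) - ((-34 + 116) + 65) = 1 - ((-34 + 116) + 65) = 1 - (82 + 65) = 1 - 1*147 = 1 - 147 = -146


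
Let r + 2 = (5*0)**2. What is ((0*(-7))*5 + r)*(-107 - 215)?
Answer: 644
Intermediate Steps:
r = -2 (r = -2 + (5*0)**2 = -2 + 0**2 = -2 + 0 = -2)
((0*(-7))*5 + r)*(-107 - 215) = ((0*(-7))*5 - 2)*(-107 - 215) = (0*5 - 2)*(-322) = (0 - 2)*(-322) = -2*(-322) = 644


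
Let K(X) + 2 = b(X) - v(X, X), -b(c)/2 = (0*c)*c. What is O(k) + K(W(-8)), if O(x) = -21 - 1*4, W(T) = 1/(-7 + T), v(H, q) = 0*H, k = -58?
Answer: -27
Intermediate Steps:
v(H, q) = 0
b(c) = 0 (b(c) = -2*0*c*c = -0*c = -2*0 = 0)
O(x) = -25 (O(x) = -21 - 4 = -25)
K(X) = -2 (K(X) = -2 + (0 - 1*0) = -2 + (0 + 0) = -2 + 0 = -2)
O(k) + K(W(-8)) = -25 - 2 = -27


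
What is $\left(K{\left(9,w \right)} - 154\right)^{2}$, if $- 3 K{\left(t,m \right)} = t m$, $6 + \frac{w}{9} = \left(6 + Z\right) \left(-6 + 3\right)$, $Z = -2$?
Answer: $110224$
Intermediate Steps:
$w = -162$ ($w = -54 + 9 \left(6 - 2\right) \left(-6 + 3\right) = -54 + 9 \cdot 4 \left(-3\right) = -54 + 9 \left(-12\right) = -54 - 108 = -162$)
$K{\left(t,m \right)} = - \frac{m t}{3}$ ($K{\left(t,m \right)} = - \frac{t m}{3} = - \frac{m t}{3}$)
$\left(K{\left(9,w \right)} - 154\right)^{2} = \left(\left(- \frac{1}{3}\right) \left(-162\right) 9 - 154\right)^{2} = \left(486 - 154\right)^{2} = 332^{2} = 110224$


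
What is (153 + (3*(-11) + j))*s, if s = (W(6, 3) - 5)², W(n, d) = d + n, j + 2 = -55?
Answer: 1008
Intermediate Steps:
j = -57 (j = -2 - 55 = -57)
s = 16 (s = ((3 + 6) - 5)² = (9 - 5)² = 4² = 16)
(153 + (3*(-11) + j))*s = (153 + (3*(-11) - 57))*16 = (153 + (-33 - 57))*16 = (153 - 90)*16 = 63*16 = 1008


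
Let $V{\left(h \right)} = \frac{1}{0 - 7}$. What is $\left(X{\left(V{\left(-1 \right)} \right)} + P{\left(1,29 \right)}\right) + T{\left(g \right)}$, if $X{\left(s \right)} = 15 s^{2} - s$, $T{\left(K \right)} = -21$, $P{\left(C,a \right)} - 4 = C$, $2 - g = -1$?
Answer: $- \frac{762}{49} \approx -15.551$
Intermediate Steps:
$g = 3$ ($g = 2 - -1 = 2 + 1 = 3$)
$P{\left(C,a \right)} = 4 + C$
$V{\left(h \right)} = - \frac{1}{7}$ ($V{\left(h \right)} = \frac{1}{-7} = - \frac{1}{7}$)
$X{\left(s \right)} = - s + 15 s^{2}$
$\left(X{\left(V{\left(-1 \right)} \right)} + P{\left(1,29 \right)}\right) + T{\left(g \right)} = \left(- \frac{-1 + 15 \left(- \frac{1}{7}\right)}{7} + \left(4 + 1\right)\right) - 21 = \left(- \frac{-1 - \frac{15}{7}}{7} + 5\right) - 21 = \left(\left(- \frac{1}{7}\right) \left(- \frac{22}{7}\right) + 5\right) - 21 = \left(\frac{22}{49} + 5\right) - 21 = \frac{267}{49} - 21 = - \frac{762}{49}$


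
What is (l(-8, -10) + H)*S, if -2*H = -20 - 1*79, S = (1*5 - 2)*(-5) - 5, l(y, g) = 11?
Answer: -1210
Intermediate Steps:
S = -20 (S = (5 - 2)*(-5) - 5 = 3*(-5) - 5 = -15 - 5 = -20)
H = 99/2 (H = -(-20 - 1*79)/2 = -(-20 - 79)/2 = -½*(-99) = 99/2 ≈ 49.500)
(l(-8, -10) + H)*S = (11 + 99/2)*(-20) = (121/2)*(-20) = -1210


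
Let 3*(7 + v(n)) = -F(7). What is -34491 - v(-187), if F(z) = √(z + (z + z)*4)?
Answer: -34484 + √7 ≈ -34481.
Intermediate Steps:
F(z) = 3*√z (F(z) = √(z + (2*z)*4) = √(z + 8*z) = √(9*z) = 3*√z)
v(n) = -7 - √7 (v(n) = -7 + (-3*√7)/3 = -7 - √7)
-34491 - v(-187) = -34491 - (-7 - √7) = -34491 + (7 + √7) = -34484 + √7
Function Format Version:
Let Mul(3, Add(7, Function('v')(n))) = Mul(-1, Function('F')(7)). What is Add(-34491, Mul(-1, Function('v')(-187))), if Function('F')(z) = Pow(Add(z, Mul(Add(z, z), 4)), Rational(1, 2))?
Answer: Add(-34484, Pow(7, Rational(1, 2))) ≈ -34481.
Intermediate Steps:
Function('F')(z) = Mul(3, Pow(z, Rational(1, 2))) (Function('F')(z) = Pow(Add(z, Mul(Mul(2, z), 4)), Rational(1, 2)) = Pow(Add(z, Mul(8, z)), Rational(1, 2)) = Pow(Mul(9, z), Rational(1, 2)) = Mul(3, Pow(z, Rational(1, 2))))
Function('v')(n) = Add(-7, Mul(-1, Pow(7, Rational(1, 2)))) (Function('v')(n) = Add(-7, Mul(Rational(1, 3), Mul(-1, Mul(3, Pow(7, Rational(1, 2)))))) = Add(-7, Mul(Rational(1, 3), Mul(-3, Pow(7, Rational(1, 2))))) = Add(-7, Mul(-1, Pow(7, Rational(1, 2)))))
Add(-34491, Mul(-1, Function('v')(-187))) = Add(-34491, Mul(-1, Add(-7, Mul(-1, Pow(7, Rational(1, 2)))))) = Add(-34491, Add(7, Pow(7, Rational(1, 2)))) = Add(-34484, Pow(7, Rational(1, 2)))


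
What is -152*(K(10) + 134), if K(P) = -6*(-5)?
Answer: -24928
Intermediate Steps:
K(P) = 30
-152*(K(10) + 134) = -152*(30 + 134) = -152*164 = -24928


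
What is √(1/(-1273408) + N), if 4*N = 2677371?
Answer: √16959136571323127/159176 ≈ 818.13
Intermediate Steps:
N = 2677371/4 (N = (¼)*2677371 = 2677371/4 ≈ 6.6934e+5)
√(1/(-1273408) + N) = √(1/(-1273408) + 2677371/4) = √(-1/1273408 + 2677371/4) = √(852346412591/1273408) = √16959136571323127/159176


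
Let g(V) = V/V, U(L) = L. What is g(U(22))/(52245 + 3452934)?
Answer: 1/3505179 ≈ 2.8529e-7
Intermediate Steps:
g(V) = 1
g(U(22))/(52245 + 3452934) = 1/(52245 + 3452934) = 1/3505179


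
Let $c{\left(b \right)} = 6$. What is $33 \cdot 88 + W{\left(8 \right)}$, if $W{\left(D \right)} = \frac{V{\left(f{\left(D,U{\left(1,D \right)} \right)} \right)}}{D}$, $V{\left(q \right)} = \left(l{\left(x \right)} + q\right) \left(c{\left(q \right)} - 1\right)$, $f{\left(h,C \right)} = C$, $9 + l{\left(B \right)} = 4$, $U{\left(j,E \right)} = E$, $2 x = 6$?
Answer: $\frac{23247}{8} \approx 2905.9$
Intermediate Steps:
$x = 3$ ($x = \frac{1}{2} \cdot 6 = 3$)
$l{\left(B \right)} = -5$ ($l{\left(B \right)} = -9 + 4 = -5$)
$V{\left(q \right)} = -25 + 5 q$ ($V{\left(q \right)} = \left(-5 + q\right) \left(6 - 1\right) = \left(-5 + q\right) 5 = -25 + 5 q$)
$W{\left(D \right)} = \frac{-25 + 5 D}{D}$
$33 \cdot 88 + W{\left(8 \right)} = 33 \cdot 88 + \left(5 - \frac{25}{8}\right) = 2904 + \left(5 - \frac{25}{8}\right) = 2904 + \frac{15}{8} = \frac{23247}{8}$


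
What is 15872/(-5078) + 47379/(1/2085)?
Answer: 250815652949/2539 ≈ 9.8785e+7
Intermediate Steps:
15872/(-5078) + 47379/(1/2085) = 15872*(-1/5078) + 47379/(1/2085) = -7936/2539 + 47379*2085 = -7936/2539 + 98785215 = 250815652949/2539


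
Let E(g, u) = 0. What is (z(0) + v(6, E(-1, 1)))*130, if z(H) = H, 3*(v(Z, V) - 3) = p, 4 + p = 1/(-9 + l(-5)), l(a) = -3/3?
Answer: 637/3 ≈ 212.33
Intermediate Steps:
l(a) = -1 (l(a) = -3*⅓ = -1)
p = -41/10 (p = -4 + 1/(-9 - 1) = -4 + 1/(-10) = -4 - ⅒ = -41/10 ≈ -4.1000)
v(Z, V) = 49/30 (v(Z, V) = 3 + (⅓)*(-41/10) = 3 - 41/30 = 49/30)
(z(0) + v(6, E(-1, 1)))*130 = (0 + 49/30)*130 = (49/30)*130 = 637/3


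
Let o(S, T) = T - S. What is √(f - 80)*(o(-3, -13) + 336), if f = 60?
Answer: 652*I*√5 ≈ 1457.9*I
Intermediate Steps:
√(f - 80)*(o(-3, -13) + 336) = √(60 - 80)*((-13 - 1*(-3)) + 336) = √(-20)*((-13 + 3) + 336) = (2*I*√5)*(-10 + 336) = (2*I*√5)*326 = 652*I*√5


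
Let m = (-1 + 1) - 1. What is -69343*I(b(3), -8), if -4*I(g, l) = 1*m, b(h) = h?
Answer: -69343/4 ≈ -17336.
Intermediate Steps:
m = -1 (m = 0 - 1 = -1)
I(g, l) = ¼ (I(g, l) = -(-1)/4 = -¼*(-1) = ¼)
-69343*I(b(3), -8) = -69343*¼ = -69343/4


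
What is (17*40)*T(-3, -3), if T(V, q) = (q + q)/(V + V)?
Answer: 680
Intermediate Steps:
T(V, q) = q/V (T(V, q) = (2*q)/((2*V)) = (2*q)*(1/(2*V)) = q/V)
(17*40)*T(-3, -3) = (17*40)*(-3/(-3)) = 680*(-3*(-⅓)) = 680*1 = 680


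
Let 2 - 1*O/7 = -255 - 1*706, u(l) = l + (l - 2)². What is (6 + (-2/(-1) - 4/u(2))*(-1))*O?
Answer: 40446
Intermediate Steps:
u(l) = l + (-2 + l)²
O = 6741 (O = 14 - 7*(-255 - 1*706) = 14 - 7*(-255 - 706) = 14 - 7*(-961) = 14 + 6727 = 6741)
(6 + (-2/(-1) - 4/u(2))*(-1))*O = (6 + (-2/(-1) - 4/(2 + (-2 + 2)²))*(-1))*6741 = (6 + (-2*(-1) - 4/(2 + 0²))*(-1))*6741 = (6 + (2 - 4/(2 + 0))*(-1))*6741 = (6 + (2 - 4/2)*(-1))*6741 = (6 + (2 - 4*½)*(-1))*6741 = (6 + (2 - 2)*(-1))*6741 = (6 + 0*(-1))*6741 = (6 + 0)*6741 = 6*6741 = 40446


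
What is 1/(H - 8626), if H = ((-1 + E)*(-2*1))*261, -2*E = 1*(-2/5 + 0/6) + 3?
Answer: -5/37127 ≈ -0.00013467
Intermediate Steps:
E = -13/10 (E = -(1*(-2/5 + 0/6) + 3)/2 = -(1*(-2*⅕ + 0*(⅙)) + 3)/2 = -(1*(-⅖ + 0) + 3)/2 = -(1*(-⅖) + 3)/2 = -(-⅖ + 3)/2 = -½*13/5 = -13/10 ≈ -1.3000)
H = 6003/5 (H = ((-1 - 13/10)*(-2*1))*261 = -23/10*(-2)*261 = (23/5)*261 = 6003/5 ≈ 1200.6)
1/(H - 8626) = 1/(6003/5 - 8626) = 1/(-37127/5) = -5/37127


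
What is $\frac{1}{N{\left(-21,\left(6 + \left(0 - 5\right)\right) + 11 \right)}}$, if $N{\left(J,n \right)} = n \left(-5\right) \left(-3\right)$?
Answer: $\frac{1}{180} \approx 0.0055556$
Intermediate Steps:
$N{\left(J,n \right)} = 15 n$ ($N{\left(J,n \right)} = - 5 n \left(-3\right) = 15 n$)
$\frac{1}{N{\left(-21,\left(6 + \left(0 - 5\right)\right) + 11 \right)}} = \frac{1}{15 \left(\left(6 + \left(0 - 5\right)\right) + 11\right)} = \frac{1}{15 \left(\left(6 - 5\right) + 11\right)} = \frac{1}{15 \left(1 + 11\right)} = \frac{1}{15 \cdot 12} = \frac{1}{180}$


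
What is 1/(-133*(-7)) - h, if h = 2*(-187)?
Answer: 348195/931 ≈ 374.00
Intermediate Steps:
h = -374
1/(-133*(-7)) - h = 1/(-133*(-7)) - 1*(-374) = 1/931 + 374 = 348195/931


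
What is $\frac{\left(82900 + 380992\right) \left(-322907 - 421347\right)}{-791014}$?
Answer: $\frac{24660962612}{56501} \approx 4.3647 \cdot 10^{5}$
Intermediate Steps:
$\frac{\left(82900 + 380992\right) \left(-322907 - 421347\right)}{-791014} = 463892 \left(-744254\right) \left(- \frac{1}{791014}\right) = \left(-345253476568\right) \left(- \frac{1}{791014}\right) = \frac{24660962612}{56501}$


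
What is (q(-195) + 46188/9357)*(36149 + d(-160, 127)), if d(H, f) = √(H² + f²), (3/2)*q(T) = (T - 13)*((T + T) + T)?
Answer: 9146733608724/3119 + 253028676*√41729/3119 ≈ 2.9492e+9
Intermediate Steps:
q(T) = 2*T*(-13 + T) (q(T) = 2*((T - 13)*((T + T) + T))/3 = 2*((-13 + T)*(2*T + T))/3 = 2*((-13 + T)*(3*T))/3 = 2*(3*T*(-13 + T))/3 = 2*T*(-13 + T))
(q(-195) + 46188/9357)*(36149 + d(-160, 127)) = (2*(-195)*(-13 - 195) + 46188/9357)*(36149 + √((-160)² + 127²)) = (2*(-195)*(-208) + 46188*(1/9357))*(36149 + √(25600 + 16129)) = (81120 + 15396/3119)*(36149 + √41729) = 253028676*(36149 + √41729)/3119 = 9146733608724/3119 + 253028676*√41729/3119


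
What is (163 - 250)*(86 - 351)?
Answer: 23055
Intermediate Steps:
(163 - 250)*(86 - 351) = -87*(-265) = 23055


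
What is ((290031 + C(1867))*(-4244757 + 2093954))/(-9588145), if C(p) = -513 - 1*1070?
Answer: 620394823744/9588145 ≈ 64704.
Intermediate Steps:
C(p) = -1583 (C(p) = -513 - 1070 = -1583)
((290031 + C(1867))*(-4244757 + 2093954))/(-9588145) = ((290031 - 1583)*(-4244757 + 2093954))/(-9588145) = (288448*(-2150803))*(-1/9588145) = -620394823744*(-1/9588145) = 620394823744/9588145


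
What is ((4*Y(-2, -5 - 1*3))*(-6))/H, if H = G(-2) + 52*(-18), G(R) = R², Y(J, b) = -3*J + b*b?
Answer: 420/233 ≈ 1.8026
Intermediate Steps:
Y(J, b) = b² - 3*J (Y(J, b) = -3*J + b² = b² - 3*J)
H = -932 (H = (-2)² + 52*(-18) = 4 - 936 = -932)
((4*Y(-2, -5 - 1*3))*(-6))/H = ((4*((-5 - 1*3)² - 3*(-2)))*(-6))/(-932) = ((4*((-5 - 3)² + 6))*(-6))*(-1/932) = ((4*((-8)² + 6))*(-6))*(-1/932) = ((4*(64 + 6))*(-6))*(-1/932) = ((4*70)*(-6))*(-1/932) = (280*(-6))*(-1/932) = -1680*(-1/932) = 420/233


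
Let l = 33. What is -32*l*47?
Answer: -49632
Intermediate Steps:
-32*l*47 = -32*33*47 = -1056*47 = -49632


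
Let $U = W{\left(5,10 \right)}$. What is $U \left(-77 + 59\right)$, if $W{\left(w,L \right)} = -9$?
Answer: $162$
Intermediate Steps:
$U = -9$
$U \left(-77 + 59\right) = - 9 \left(-77 + 59\right) = \left(-9\right) \left(-18\right) = 162$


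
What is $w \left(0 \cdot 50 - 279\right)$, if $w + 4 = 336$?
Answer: $-92628$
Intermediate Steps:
$w = 332$ ($w = -4 + 336 = 332$)
$w \left(0 \cdot 50 - 279\right) = 332 \left(0 \cdot 50 - 279\right) = 332 \left(0 - 279\right) = 332 \left(-279\right) = -92628$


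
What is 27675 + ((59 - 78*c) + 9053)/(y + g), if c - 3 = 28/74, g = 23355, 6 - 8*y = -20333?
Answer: 212148735677/7665623 ≈ 27675.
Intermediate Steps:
y = 20339/8 (y = 3/4 - 1/8*(-20333) = 3/4 + 20333/8 = 20339/8 ≈ 2542.4)
c = 125/37 (c = 3 + 28/74 = 3 + 28*(1/74) = 3 + 14/37 = 125/37 ≈ 3.3784)
27675 + ((59 - 78*c) + 9053)/(y + g) = 27675 + ((59 - 78*125/37) + 9053)/(20339/8 + 23355) = 27675 + ((59 - 9750/37) + 9053)/(207179/8) = 27675 + (-7567/37 + 9053)*(8/207179) = 27675 + (327394/37)*(8/207179) = 27675 + 2619152/7665623 = 212148735677/7665623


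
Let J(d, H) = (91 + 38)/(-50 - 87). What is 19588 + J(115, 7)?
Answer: 2683427/137 ≈ 19587.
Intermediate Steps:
J(d, H) = -129/137 (J(d, H) = 129/(-137) = 129*(-1/137) = -129/137)
19588 + J(115, 7) = 19588 - 129/137 = 2683427/137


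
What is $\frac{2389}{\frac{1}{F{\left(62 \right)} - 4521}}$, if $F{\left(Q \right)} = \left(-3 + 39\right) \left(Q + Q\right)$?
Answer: $-136173$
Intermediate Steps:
$F{\left(Q \right)} = 72 Q$ ($F{\left(Q \right)} = 36 \cdot 2 Q = 72 Q$)
$\frac{2389}{\frac{1}{F{\left(62 \right)} - 4521}} = \frac{2389}{\frac{1}{72 \cdot 62 - 4521}} = \frac{2389}{\frac{1}{4464 - 4521}} = \frac{2389}{\frac{1}{-57}} = \frac{2389}{- \frac{1}{57}} = 2389 \left(-57\right) = -136173$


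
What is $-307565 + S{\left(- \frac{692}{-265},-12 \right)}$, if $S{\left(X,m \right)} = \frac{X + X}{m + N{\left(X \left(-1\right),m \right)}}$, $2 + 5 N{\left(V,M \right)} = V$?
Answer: $- \frac{2633067425}{8561} \approx -3.0757 \cdot 10^{5}$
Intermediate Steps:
$N{\left(V,M \right)} = - \frac{2}{5} + \frac{V}{5}$
$S{\left(X,m \right)} = \frac{2 X}{- \frac{2}{5} + m - \frac{X}{5}}$ ($S{\left(X,m \right)} = \frac{X + X}{m + \left(- \frac{2}{5} + \frac{X \left(-1\right)}{5}\right)} = \frac{2 X}{m + \left(- \frac{2}{5} + \frac{\left(-1\right) X}{5}\right)} = \frac{2 X}{m - \left(\frac{2}{5} + \frac{X}{5}\right)} = \frac{2 X}{- \frac{2}{5} + m - \frac{X}{5}}$)
$-307565 + S{\left(- \frac{692}{-265},-12 \right)} = -307565 + \frac{10 \left(- \frac{692}{-265}\right)}{-2 - - \frac{692}{-265} + 5 \left(-12\right)} = -307565 + \frac{10 \left(\left(-692\right) \left(- \frac{1}{265}\right)\right)}{-2 - \left(-692\right) \left(- \frac{1}{265}\right) - 60} = -307565 + 10 \cdot \frac{692}{265} \frac{1}{-2 - \frac{692}{265} - 60} = -307565 + 10 \cdot \frac{692}{265} \frac{1}{- \frac{17122}{265}} = -307565 + 10 \cdot \frac{692}{265} \left(- \frac{265}{17122}\right) = -307565 - \frac{3460}{8561} = - \frac{2633067425}{8561}$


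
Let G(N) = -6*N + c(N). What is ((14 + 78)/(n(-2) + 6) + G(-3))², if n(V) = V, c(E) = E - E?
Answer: 1681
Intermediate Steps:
c(E) = 0
G(N) = -6*N (G(N) = -6*N + 0 = -6*N)
((14 + 78)/(n(-2) + 6) + G(-3))² = ((14 + 78)/(-2 + 6) - 6*(-3))² = (92/4 + 18)² = (92*(¼) + 18)² = (23 + 18)² = 41² = 1681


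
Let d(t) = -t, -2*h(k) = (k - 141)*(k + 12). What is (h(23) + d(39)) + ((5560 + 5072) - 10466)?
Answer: 2192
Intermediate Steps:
h(k) = -(-141 + k)*(12 + k)/2 (h(k) = -(k - 141)*(k + 12)/2 = -(-141 + k)*(12 + k)/2)
(h(23) + d(39)) + ((5560 + 5072) - 10466) = ((846 - ½*23² + (129/2)*23) - 1*39) + ((5560 + 5072) - 10466) = ((846 - ½*529 + 2967/2) - 39) + (10632 - 10466) = ((846 - 529/2 + 2967/2) - 39) + 166 = (2065 - 39) + 166 = 2026 + 166 = 2192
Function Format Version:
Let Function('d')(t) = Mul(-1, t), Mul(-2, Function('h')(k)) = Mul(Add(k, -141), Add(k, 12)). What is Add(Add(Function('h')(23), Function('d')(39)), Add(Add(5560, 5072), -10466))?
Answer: 2192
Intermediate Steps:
Function('h')(k) = Mul(Rational(-1, 2), Add(-141, k), Add(12, k)) (Function('h')(k) = Mul(Rational(-1, 2), Mul(Add(k, -141), Add(k, 12))) = Mul(Rational(-1, 2), Mul(Add(-141, k), Add(12, k))) = Mul(Rational(-1, 2), Add(-141, k), Add(12, k)))
Add(Add(Function('h')(23), Function('d')(39)), Add(Add(5560, 5072), -10466)) = Add(Add(Add(846, Mul(Rational(-1, 2), Pow(23, 2)), Mul(Rational(129, 2), 23)), Mul(-1, 39)), Add(Add(5560, 5072), -10466)) = Add(Add(Add(846, Mul(Rational(-1, 2), 529), Rational(2967, 2)), -39), Add(10632, -10466)) = Add(Add(Add(846, Rational(-529, 2), Rational(2967, 2)), -39), 166) = Add(Add(2065, -39), 166) = Add(2026, 166) = 2192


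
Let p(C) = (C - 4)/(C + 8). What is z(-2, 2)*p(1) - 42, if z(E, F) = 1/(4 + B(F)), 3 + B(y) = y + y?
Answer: -631/15 ≈ -42.067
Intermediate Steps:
B(y) = -3 + 2*y (B(y) = -3 + (y + y) = -3 + 2*y)
z(E, F) = 1/(1 + 2*F) (z(E, F) = 1/(4 + (-3 + 2*F)) = 1/(1 + 2*F))
p(C) = (-4 + C)/(8 + C)
z(-2, 2)*p(1) - 42 = ((-4 + 1)/(8 + 1))/(1 + 2*2) - 42 = (-3/9)/(1 + 4) - 42 = ((1/9)*(-3))/5 - 42 = (1/5)*(-1/3) - 42 = -1/15 - 42 = -631/15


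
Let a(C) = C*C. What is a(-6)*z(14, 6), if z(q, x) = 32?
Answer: 1152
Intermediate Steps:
a(C) = C**2
a(-6)*z(14, 6) = (-6)**2*32 = 36*32 = 1152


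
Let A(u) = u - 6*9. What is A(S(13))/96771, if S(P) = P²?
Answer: 115/96771 ≈ 0.0011884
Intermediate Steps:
A(u) = -54 + u (A(u) = u - 54 = -54 + u)
A(S(13))/96771 = (-54 + 13²)/96771 = (-54 + 169)*(1/96771) = 115*(1/96771) = 115/96771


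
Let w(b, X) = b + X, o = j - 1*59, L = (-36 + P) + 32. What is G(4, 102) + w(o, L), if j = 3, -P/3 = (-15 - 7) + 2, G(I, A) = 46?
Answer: 46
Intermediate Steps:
P = 60 (P = -3*((-15 - 7) + 2) = -3*(-22 + 2) = -3*(-20) = 60)
L = 56 (L = (-36 + 60) + 32 = 24 + 32 = 56)
o = -56 (o = 3 - 1*59 = 3 - 59 = -56)
w(b, X) = X + b
G(4, 102) + w(o, L) = 46 + (56 - 56) = 46 + 0 = 46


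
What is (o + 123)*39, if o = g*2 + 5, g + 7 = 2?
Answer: 4602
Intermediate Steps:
g = -5 (g = -7 + 2 = -5)
o = -5 (o = -5*2 + 5 = -10 + 5 = -5)
(o + 123)*39 = (-5 + 123)*39 = 118*39 = 4602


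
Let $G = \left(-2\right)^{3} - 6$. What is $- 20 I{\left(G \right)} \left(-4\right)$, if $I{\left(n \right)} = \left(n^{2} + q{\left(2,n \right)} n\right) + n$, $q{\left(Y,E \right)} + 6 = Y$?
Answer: $19040$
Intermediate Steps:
$q{\left(Y,E \right)} = -6 + Y$
$G = -14$ ($G = -8 - 6 = -14$)
$I{\left(n \right)} = n^{2} - 3 n$ ($I{\left(n \right)} = \left(n^{2} + \left(-6 + 2\right) n\right) + n = \left(n^{2} - 4 n\right) + n = n^{2} - 3 n$)
$- 20 I{\left(G \right)} \left(-4\right) = - 20 \left(- 14 \left(-3 - 14\right)\right) \left(-4\right) = - 20 \left(\left(-14\right) \left(-17\right)\right) \left(-4\right) = \left(-20\right) 238 \left(-4\right) = \left(-4760\right) \left(-4\right) = 19040$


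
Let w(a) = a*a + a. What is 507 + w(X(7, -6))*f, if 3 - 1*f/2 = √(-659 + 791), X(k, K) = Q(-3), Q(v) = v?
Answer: 543 - 24*√33 ≈ 405.13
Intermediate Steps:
X(k, K) = -3
w(a) = a + a² (w(a) = a² + a = a + a²)
f = 6 - 4*√33 (f = 6 - 2*√(-659 + 791) = 6 - 4*√33 ≈ -16.978)
507 + w(X(7, -6))*f = 507 + (-3*(1 - 3))*(6 - 4*√33) = 507 + (-3*(-2))*(6 - 4*√33) = 507 + 6*(6 - 4*√33) = 507 + (36 - 24*√33) = 543 - 24*√33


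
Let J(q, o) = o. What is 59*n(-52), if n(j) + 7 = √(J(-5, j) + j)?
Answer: -413 + 118*I*√26 ≈ -413.0 + 601.68*I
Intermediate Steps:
n(j) = -7 + √2*√j (n(j) = -7 + √(j + j) = -7 + √(2*j) = -7 + √2*√j)
59*n(-52) = 59*(-7 + √2*√(-52)) = 59*(-7 + √2*(2*I*√13)) = 59*(-7 + 2*I*√26) = -413 + 118*I*√26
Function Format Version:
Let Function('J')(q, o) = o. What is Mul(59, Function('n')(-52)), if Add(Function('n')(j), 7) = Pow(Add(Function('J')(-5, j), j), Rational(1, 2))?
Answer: Add(-413, Mul(118, I, Pow(26, Rational(1, 2)))) ≈ Add(-413.00, Mul(601.68, I))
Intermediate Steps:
Function('n')(j) = Add(-7, Mul(Pow(2, Rational(1, 2)), Pow(j, Rational(1, 2)))) (Function('n')(j) = Add(-7, Pow(Add(j, j), Rational(1, 2))) = Add(-7, Pow(Mul(2, j), Rational(1, 2))) = Add(-7, Mul(Pow(2, Rational(1, 2)), Pow(j, Rational(1, 2)))))
Mul(59, Function('n')(-52)) = Mul(59, Add(-7, Mul(Pow(2, Rational(1, 2)), Pow(-52, Rational(1, 2))))) = Mul(59, Add(-7, Mul(Pow(2, Rational(1, 2)), Mul(2, I, Pow(13, Rational(1, 2)))))) = Mul(59, Add(-7, Mul(2, I, Pow(26, Rational(1, 2))))) = Add(-413, Mul(118, I, Pow(26, Rational(1, 2))))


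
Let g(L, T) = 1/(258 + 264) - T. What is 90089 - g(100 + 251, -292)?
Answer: 46874033/522 ≈ 89797.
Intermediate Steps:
g(L, T) = 1/522 - T
90089 - g(100 + 251, -292) = 90089 - (1/522 - 1*(-292)) = 90089 - (1/522 + 292) = 90089 - 1*152425/522 = 90089 - 152425/522 = 46874033/522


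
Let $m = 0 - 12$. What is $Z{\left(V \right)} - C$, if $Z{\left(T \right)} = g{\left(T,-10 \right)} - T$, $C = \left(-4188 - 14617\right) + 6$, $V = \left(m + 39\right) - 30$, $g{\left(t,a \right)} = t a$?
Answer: $18832$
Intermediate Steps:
$m = -12$ ($m = 0 - 12 = -12$)
$g{\left(t,a \right)} = a t$
$V = -3$ ($V = \left(-12 + 39\right) - 30 = 27 - 30 = -3$)
$C = -18799$ ($C = -18805 + 6 = -18799$)
$Z{\left(T \right)} = - 11 T$ ($Z{\left(T \right)} = - 10 T - T = - 11 T$)
$Z{\left(V \right)} - C = \left(-11\right) \left(-3\right) - -18799 = 33 + 18799 = 18832$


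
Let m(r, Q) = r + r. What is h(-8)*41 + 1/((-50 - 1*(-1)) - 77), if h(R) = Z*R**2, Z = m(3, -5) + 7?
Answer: 4298111/126 ≈ 34112.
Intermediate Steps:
m(r, Q) = 2*r
Z = 13 (Z = 2*3 + 7 = 6 + 7 = 13)
h(R) = 13*R**2
h(-8)*41 + 1/((-50 - 1*(-1)) - 77) = (13*(-8)**2)*41 + 1/((-50 - 1*(-1)) - 77) = (13*64)*41 + 1/((-50 + 1) - 77) = 832*41 + 1/(-49 - 77) = 34112 + 1/(-126) = 34112 - 1/126 = 4298111/126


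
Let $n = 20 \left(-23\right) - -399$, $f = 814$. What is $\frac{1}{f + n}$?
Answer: $\frac{1}{753} \approx 0.001328$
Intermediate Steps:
$n = -61$ ($n = -460 + 399 = -61$)
$\frac{1}{f + n} = \frac{1}{814 - 61} = \frac{1}{753}$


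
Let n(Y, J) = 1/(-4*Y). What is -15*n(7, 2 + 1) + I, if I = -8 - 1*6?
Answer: -377/28 ≈ -13.464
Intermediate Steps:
I = -14 (I = -8 - 6 = -14)
n(Y, J) = -1/(4*Y)
-15*n(7, 2 + 1) + I = -(-15)/(4*7) - 14 = -15*(-1/28) - 14 = 15/28 - 14 = -377/28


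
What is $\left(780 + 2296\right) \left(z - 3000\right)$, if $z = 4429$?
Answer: $4395604$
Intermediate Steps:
$\left(780 + 2296\right) \left(z - 3000\right) = \left(780 + 2296\right) \left(4429 - 3000\right) = 3076 \cdot 1429 = 4395604$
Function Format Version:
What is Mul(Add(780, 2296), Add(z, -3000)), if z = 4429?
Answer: 4395604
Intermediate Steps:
Mul(Add(780, 2296), Add(z, -3000)) = Mul(Add(780, 2296), Add(4429, -3000)) = Mul(3076, 1429) = 4395604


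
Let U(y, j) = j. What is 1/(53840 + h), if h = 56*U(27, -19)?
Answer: 1/52776 ≈ 1.8948e-5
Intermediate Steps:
h = -1064 (h = 56*(-19) = -1064)
1/(53840 + h) = 1/(53840 - 1064) = 1/52776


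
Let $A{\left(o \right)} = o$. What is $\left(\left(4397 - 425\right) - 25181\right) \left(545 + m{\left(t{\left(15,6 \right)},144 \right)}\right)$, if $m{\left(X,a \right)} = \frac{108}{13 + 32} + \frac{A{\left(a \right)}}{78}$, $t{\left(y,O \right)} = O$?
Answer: $- \frac{757182509}{65} \approx -1.1649 \cdot 10^{7}$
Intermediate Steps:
$m{\left(X,a \right)} = \frac{12}{5} + \frac{a}{78}$ ($m{\left(X,a \right)} = \frac{108}{13 + 32} + \frac{a}{78} = \frac{108}{45} + a \frac{1}{78} = 108 \cdot \frac{1}{45} + \frac{a}{78} = \frac{12}{5} + \frac{a}{78}$)
$\left(\left(4397 - 425\right) - 25181\right) \left(545 + m{\left(t{\left(15,6 \right)},144 \right)}\right) = \left(\left(4397 - 425\right) - 25181\right) \left(545 + \left(\frac{12}{5} + \frac{1}{78} \cdot 144\right)\right) = \left(3972 - 25181\right) \left(545 + \left(\frac{12}{5} + \frac{24}{13}\right)\right) = - 21209 \left(545 + \frac{276}{65}\right) = \left(-21209\right) \frac{35701}{65} = - \frac{757182509}{65}$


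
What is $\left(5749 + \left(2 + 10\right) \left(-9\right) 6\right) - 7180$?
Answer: $-2079$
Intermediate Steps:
$\left(5749 + \left(2 + 10\right) \left(-9\right) 6\right) - 7180 = \left(5749 + 12 \left(-9\right) 6\right) - 7180 = \left(5749 - 648\right) - 7180 = 5101 - 7180 = -2079$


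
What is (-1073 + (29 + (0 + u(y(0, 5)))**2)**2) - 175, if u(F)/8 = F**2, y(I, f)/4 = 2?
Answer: 68734680681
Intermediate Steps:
y(I, f) = 8 (y(I, f) = 4*2 = 8)
u(F) = 8*F**2
(-1073 + (29 + (0 + u(y(0, 5)))**2)**2) - 175 = (-1073 + (29 + (0 + 8*8**2)**2)**2) - 175 = (-1073 + (29 + (0 + 8*64)**2)**2) - 175 = (-1073 + (29 + (0 + 512)**2)**2) - 175 = (-1073 + (29 + 512**2)**2) - 175 = (-1073 + (29 + 262144)**2) - 175 = (-1073 + 262173**2) - 175 = (-1073 + 68734681929) - 175 = 68734680856 - 175 = 68734680681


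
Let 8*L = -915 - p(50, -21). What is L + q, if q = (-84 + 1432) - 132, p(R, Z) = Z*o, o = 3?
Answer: 2219/2 ≈ 1109.5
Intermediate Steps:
p(R, Z) = 3*Z (p(R, Z) = Z*3 = 3*Z)
L = -213/2 (L = (-915 - 3*(-21))/8 = (-915 - 1*(-63))/8 = (-915 + 63)/8 = (1/8)*(-852) = -213/2 ≈ -106.50)
q = 1216 (q = 1348 - 132 = 1216)
L + q = -213/2 + 1216 = 2219/2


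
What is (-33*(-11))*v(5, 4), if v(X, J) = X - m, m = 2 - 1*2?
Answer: 1815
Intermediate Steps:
m = 0 (m = 2 - 2 = 0)
v(X, J) = X (v(X, J) = X - 1*0 = X + 0 = X)
(-33*(-11))*v(5, 4) = -33*(-11)*5 = 363*5 = 1815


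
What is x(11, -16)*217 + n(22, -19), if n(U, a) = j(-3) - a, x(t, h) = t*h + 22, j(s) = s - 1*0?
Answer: -33402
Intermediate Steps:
j(s) = s (j(s) = s + 0 = s)
x(t, h) = 22 + h*t (x(t, h) = h*t + 22 = 22 + h*t)
n(U, a) = -3 - a
x(11, -16)*217 + n(22, -19) = (22 - 16*11)*217 + (-3 - 1*(-19)) = (22 - 176)*217 + (-3 + 19) = -154*217 + 16 = -33418 + 16 = -33402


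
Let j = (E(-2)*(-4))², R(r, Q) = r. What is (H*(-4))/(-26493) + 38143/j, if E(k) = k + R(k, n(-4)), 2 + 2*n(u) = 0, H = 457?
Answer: 1010990467/6782208 ≈ 149.07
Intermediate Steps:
n(u) = -1 (n(u) = -1 + (½)*0 = -1 + 0 = -1)
E(k) = 2*k (E(k) = k + k = 2*k)
j = 256 (j = ((2*(-2))*(-4))² = (-4*(-4))² = 16² = 256)
(H*(-4))/(-26493) + 38143/j = (457*(-4))/(-26493) + 38143/256 = -1828*(-1/26493) + 38143*(1/256) = 1828/26493 + 38143/256 = 1010990467/6782208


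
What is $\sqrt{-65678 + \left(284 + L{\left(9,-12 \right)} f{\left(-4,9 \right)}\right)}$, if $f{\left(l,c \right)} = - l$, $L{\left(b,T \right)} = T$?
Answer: $i \sqrt{65442} \approx 255.82 i$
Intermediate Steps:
$\sqrt{-65678 + \left(284 + L{\left(9,-12 \right)} f{\left(-4,9 \right)}\right)} = \sqrt{-65678 + \left(284 - 12 \left(\left(-1\right) \left(-4\right)\right)\right)} = \sqrt{-65678 + \left(284 - 48\right)} = \sqrt{-65678 + 236} = \sqrt{-65442} = i \sqrt{65442}$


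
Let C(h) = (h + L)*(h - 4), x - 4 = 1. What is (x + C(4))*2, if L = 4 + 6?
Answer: 10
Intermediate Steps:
x = 5 (x = 4 + 1 = 5)
L = 10
C(h) = (-4 + h)*(10 + h) (C(h) = (h + 10)*(h - 4) = (10 + h)*(-4 + h) = (-4 + h)*(10 + h))
(x + C(4))*2 = (5 + (-40 + 4² + 6*4))*2 = (5 + (-40 + 16 + 24))*2 = (5 + 0)*2 = 5*2 = 10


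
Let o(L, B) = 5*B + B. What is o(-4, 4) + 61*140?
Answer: 8564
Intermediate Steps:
o(L, B) = 6*B
o(-4, 4) + 61*140 = 6*4 + 61*140 = 24 + 8540 = 8564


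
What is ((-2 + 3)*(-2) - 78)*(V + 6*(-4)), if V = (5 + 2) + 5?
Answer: 960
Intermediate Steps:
V = 12 (V = 7 + 5 = 12)
((-2 + 3)*(-2) - 78)*(V + 6*(-4)) = ((-2 + 3)*(-2) - 78)*(12 + 6*(-4)) = (1*(-2) - 78)*(12 - 24) = (-2 - 78)*(-12) = -80*(-12) = 960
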